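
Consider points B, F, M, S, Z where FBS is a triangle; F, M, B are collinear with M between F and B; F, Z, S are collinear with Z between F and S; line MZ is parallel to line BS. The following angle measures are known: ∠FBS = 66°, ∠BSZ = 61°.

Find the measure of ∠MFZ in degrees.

1. ∠BSF = 61°  [Z on ray SF]
2. ∠BFS = 53°  [△FBS]
3. ∠MFZ = 53°  [M on FB, Z on FS]

∠MFZ = 53°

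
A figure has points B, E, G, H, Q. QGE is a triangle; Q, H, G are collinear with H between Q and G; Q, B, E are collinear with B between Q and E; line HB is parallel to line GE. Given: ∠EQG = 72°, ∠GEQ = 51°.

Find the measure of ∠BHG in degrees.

∠BHG = 123°

1. ∠EGQ = 57°  [△QGE]
2. ∠BHQ = 57°  [HB∥GE, corresponding at H]
3. ∠BHG = 123°  [linear pair at H on QG]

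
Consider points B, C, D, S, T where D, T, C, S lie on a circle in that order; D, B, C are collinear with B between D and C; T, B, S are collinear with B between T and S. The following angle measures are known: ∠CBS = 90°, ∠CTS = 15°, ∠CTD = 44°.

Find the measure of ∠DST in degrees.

1. ∠DBS = 90°  [linear pair at B on DC]
2. ∠CDS = 15°  [same arc CS]
3. ∠DST = 75°  [△DBS]

∠DST = 75°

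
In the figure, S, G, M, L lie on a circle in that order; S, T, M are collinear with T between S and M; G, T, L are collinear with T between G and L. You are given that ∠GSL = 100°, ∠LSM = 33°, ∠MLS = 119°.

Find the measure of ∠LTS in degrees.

∠LTS = 95°

1. ∠GML = 80°  [cyclic SGML, opposite ∠S+∠M]
2. ∠LGM = 33°  [same arc ML]
3. ∠LMS = 28°  [△SML]
4. ∠GLM = 67°  [△GML]
5. ∠LTM = 85°  [△MTL]
6. ∠LTS = 95°  [linear pair at T on SM]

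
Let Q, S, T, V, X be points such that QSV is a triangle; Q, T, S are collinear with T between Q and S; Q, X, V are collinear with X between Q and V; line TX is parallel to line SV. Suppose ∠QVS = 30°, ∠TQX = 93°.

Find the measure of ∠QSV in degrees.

∠QSV = 57°

1. ∠QXT = 30°  [TX∥SV, corresponding at X]
2. ∠QTX = 57°  [△QTX]
3. ∠QSV = 57°  [TX∥SV, corresponding at T]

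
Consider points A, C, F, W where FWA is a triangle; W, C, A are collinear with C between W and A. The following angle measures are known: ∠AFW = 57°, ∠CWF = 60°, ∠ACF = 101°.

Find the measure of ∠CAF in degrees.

∠CAF = 63°

1. ∠AWF = 60°  [C on ray WA]
2. ∠FAW = 63°  [△FWA]
3. ∠CAF = 63°  [C on ray AW]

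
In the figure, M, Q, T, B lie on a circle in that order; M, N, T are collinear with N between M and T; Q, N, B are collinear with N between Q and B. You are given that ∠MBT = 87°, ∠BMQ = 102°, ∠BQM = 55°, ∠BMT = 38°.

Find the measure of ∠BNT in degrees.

∠BNT = 61°

1. ∠MBQ = 23°  [△MQB]
2. ∠BNM = 119°  [△MNB]
3. ∠BNT = 61°  [linear pair at N on MT]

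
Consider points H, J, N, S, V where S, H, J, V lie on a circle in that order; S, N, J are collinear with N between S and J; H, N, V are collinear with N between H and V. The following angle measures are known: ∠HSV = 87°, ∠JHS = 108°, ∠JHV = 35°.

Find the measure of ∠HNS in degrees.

1. ∠HJV = 93°  [cyclic SHJV, opposite ∠S+∠J]
2. ∠JVS = 72°  [cyclic SHJV, opposite ∠H+∠V]
3. ∠JSV = 35°  [same arc JV]
4. ∠HVJ = 52°  [△HJV]
5. ∠SJV = 73°  [△SJV]
6. ∠HSJ = 52°  [same arc HJ]
7. ∠SHV = 73°  [same arc SV]
8. ∠HNS = 55°  [△SNH]

∠HNS = 55°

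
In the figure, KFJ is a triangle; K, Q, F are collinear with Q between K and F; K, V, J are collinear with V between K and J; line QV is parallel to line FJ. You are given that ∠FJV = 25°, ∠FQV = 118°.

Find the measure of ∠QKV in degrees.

∠QKV = 93°

1. ∠FJK = 25°  [V on ray JK]
2. ∠KQV = 62°  [linear pair at Q on KF]
3. ∠KVQ = 25°  [QV∥FJ, corresponding at V]
4. ∠QKV = 93°  [△KQV]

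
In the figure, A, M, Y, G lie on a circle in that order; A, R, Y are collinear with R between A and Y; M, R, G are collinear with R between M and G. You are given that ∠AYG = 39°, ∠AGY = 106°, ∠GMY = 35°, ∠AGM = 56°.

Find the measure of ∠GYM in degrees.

1. ∠AMG = 39°  [same arc AG]
2. ∠GAM = 85°  [△AMG]
3. ∠GYM = 95°  [cyclic AMYG, opposite ∠A+∠Y]

∠GYM = 95°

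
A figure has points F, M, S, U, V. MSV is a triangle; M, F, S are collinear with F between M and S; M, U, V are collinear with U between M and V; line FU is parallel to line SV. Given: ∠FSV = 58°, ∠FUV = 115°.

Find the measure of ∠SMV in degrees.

∠SMV = 57°

1. ∠MSV = 58°  [F on ray SM]
2. ∠FUM = 65°  [linear pair at U on MV]
3. ∠MFU = 58°  [FU∥SV, corresponding at F]
4. ∠FMU = 57°  [△MFU]
5. ∠SMV = 57°  [F on MS, U on MV]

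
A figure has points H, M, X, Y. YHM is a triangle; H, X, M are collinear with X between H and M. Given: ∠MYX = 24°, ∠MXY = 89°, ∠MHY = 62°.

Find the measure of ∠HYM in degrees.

1. ∠XMY = 67°  [△YXM]
2. ∠HMY = 67°  [X on ray MH]
3. ∠HYM = 51°  [△YHM]

∠HYM = 51°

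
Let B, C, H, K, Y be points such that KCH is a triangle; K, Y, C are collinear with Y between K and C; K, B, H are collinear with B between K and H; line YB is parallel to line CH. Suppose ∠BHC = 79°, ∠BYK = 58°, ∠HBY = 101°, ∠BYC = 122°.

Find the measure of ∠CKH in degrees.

1. ∠CHK = 79°  [B on ray HK]
2. ∠HCK = 58°  [YB∥CH, corresponding at Y]
3. ∠CKH = 43°  [△KCH]

∠CKH = 43°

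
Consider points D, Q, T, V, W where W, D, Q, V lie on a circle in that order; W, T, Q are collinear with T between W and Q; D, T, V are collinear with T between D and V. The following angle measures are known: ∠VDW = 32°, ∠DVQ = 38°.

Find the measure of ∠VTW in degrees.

1. ∠VQW = 32°  [same arc WV]
2. ∠QTV = 110°  [△QTV]
3. ∠VTW = 70°  [linear pair at T on WQ]

∠VTW = 70°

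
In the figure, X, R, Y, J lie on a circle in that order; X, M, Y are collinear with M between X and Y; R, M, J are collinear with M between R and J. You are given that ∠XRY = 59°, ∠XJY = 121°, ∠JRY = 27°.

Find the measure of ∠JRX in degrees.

∠JRX = 32°

1. ∠JXY = 27°  [same arc YJ]
2. ∠JYX = 32°  [△XYJ]
3. ∠JRX = 32°  [same arc XJ]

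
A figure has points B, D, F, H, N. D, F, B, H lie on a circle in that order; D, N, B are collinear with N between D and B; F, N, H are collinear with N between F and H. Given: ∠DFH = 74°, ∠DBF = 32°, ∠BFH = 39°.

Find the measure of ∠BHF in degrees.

1. ∠DHF = 32°  [same arc DF]
2. ∠FDH = 74°  [△DFH]
3. ∠FBH = 106°  [cyclic DFBH, opposite ∠D+∠B]
4. ∠BHF = 35°  [△FBH]

∠BHF = 35°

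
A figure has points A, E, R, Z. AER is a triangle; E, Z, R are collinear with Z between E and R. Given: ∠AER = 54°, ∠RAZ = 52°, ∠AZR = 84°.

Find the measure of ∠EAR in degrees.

1. ∠ARZ = 44°  [△AZR]
2. ∠ARE = 44°  [Z on ray RE]
3. ∠EAR = 82°  [△AER]

∠EAR = 82°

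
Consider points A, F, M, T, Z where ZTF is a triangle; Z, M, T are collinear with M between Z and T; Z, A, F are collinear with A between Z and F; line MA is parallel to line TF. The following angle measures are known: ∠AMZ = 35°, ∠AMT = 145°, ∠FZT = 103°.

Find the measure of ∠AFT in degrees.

1. ∠FTZ = 35°  [MA∥TF, corresponding at M]
2. ∠TFZ = 42°  [△ZTF]
3. ∠AFT = 42°  [A on ray FZ]

∠AFT = 42°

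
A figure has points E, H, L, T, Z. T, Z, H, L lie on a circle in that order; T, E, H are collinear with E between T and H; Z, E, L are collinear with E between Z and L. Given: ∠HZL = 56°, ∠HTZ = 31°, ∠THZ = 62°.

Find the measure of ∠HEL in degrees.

1. ∠HTL = 56°  [same arc HL]
2. ∠TLZ = 62°  [same arc TZ]
3. ∠LET = 62°  [△TEL]
4. ∠HEL = 118°  [linear pair at E on TH]

∠HEL = 118°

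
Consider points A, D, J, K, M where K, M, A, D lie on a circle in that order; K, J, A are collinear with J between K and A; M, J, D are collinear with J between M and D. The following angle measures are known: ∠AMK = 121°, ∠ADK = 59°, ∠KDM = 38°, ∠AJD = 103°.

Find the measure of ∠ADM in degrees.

∠ADM = 21°

1. ∠KAM = 38°  [same arc KM]
2. ∠AKM = 21°  [△KMA]
3. ∠ADM = 21°  [same arc MA]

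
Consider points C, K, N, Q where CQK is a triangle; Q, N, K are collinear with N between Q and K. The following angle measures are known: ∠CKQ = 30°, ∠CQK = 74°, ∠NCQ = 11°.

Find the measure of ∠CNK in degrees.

∠CNK = 85°

1. ∠CQN = 74°  [N on ray QK]
2. ∠CNQ = 95°  [△CQN]
3. ∠CNK = 85°  [linear pair at N on QK]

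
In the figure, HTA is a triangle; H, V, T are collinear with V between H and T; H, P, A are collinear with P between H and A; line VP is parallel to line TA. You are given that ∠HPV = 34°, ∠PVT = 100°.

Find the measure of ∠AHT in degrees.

1. ∠HVP = 80°  [linear pair at V on HT]
2. ∠PHV = 66°  [△HVP]
3. ∠AHT = 66°  [V on HT, P on HA]

∠AHT = 66°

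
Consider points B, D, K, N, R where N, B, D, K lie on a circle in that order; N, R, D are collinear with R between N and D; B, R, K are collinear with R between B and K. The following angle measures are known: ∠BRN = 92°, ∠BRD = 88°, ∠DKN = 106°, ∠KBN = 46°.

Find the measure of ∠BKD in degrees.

1. ∠DRK = 92°  [vertical angles at R]
2. ∠KDN = 46°  [same arc NK]
3. ∠BKD = 42°  [△DRK]

∠BKD = 42°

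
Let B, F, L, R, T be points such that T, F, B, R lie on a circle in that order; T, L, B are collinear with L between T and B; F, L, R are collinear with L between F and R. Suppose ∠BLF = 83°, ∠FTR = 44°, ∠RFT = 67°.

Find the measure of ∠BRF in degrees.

∠BRF = 16°

1. ∠RLT = 83°  [vertical angles at L]
2. ∠RBT = 67°  [same arc TR]
3. ∠BLR = 97°  [linear pair at L on TB]
4. ∠BRF = 16°  [△BLR]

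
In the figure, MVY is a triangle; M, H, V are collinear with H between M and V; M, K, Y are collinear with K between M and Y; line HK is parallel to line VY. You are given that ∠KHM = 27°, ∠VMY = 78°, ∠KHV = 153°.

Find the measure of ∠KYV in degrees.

∠KYV = 75°

1. ∠MVY = 27°  [HK∥VY, corresponding at H]
2. ∠MYV = 75°  [△MVY]
3. ∠KYV = 75°  [K on ray YM]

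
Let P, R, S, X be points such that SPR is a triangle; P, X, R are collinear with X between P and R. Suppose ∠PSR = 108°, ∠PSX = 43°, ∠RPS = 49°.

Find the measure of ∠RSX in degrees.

1. ∠PRS = 23°  [△SPR]
2. ∠SPX = 49°  [X on ray PR]
3. ∠SRX = 23°  [X on ray RP]
4. ∠PXS = 88°  [△SPX]
5. ∠RXS = 92°  [linear pair at X on PR]
6. ∠RSX = 65°  [△SXR]

∠RSX = 65°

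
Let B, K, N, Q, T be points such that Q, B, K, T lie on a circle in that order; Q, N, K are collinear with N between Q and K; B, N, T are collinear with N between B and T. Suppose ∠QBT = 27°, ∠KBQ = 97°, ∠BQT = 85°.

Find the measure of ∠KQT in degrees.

∠KQT = 70°

1. ∠QKT = 27°  [same arc QT]
2. ∠KTQ = 83°  [cyclic QBKT, opposite ∠B+∠T]
3. ∠KQT = 70°  [△QKT]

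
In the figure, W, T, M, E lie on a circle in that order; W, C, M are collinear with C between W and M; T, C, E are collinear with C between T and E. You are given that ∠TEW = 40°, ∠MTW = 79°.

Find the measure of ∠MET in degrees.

∠MET = 61°

1. ∠TMW = 40°  [same arc WT]
2. ∠MWT = 61°  [△WTM]
3. ∠MET = 61°  [same arc TM]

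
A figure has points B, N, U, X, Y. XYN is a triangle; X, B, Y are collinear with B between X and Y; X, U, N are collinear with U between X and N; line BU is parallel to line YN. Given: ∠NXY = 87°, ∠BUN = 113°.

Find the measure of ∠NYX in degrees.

∠NYX = 26°

1. ∠BXU = 87°  [B on XY, U on XN]
2. ∠BUX = 67°  [linear pair at U on XN]
3. ∠UBX = 26°  [△XBU]
4. ∠NYX = 26°  [BU∥YN, corresponding at B]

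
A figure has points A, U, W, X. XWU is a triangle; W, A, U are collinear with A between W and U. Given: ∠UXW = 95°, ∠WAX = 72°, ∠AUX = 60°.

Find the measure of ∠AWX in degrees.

1. ∠WUX = 60°  [A on ray UW]
2. ∠UWX = 25°  [△XWU]
3. ∠AWX = 25°  [A on ray WU]

∠AWX = 25°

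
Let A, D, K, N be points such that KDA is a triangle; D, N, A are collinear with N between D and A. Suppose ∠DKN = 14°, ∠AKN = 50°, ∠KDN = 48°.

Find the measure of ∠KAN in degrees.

1. ∠DNK = 118°  [△KDN]
2. ∠ANK = 62°  [linear pair at N on DA]
3. ∠KAN = 68°  [△KNA]

∠KAN = 68°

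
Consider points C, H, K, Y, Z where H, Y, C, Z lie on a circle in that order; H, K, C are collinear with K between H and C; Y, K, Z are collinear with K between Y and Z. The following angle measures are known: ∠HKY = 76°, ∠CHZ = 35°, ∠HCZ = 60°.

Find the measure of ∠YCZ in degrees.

∠YCZ = 101°

1. ∠CKZ = 76°  [vertical angles at K]
2. ∠CYZ = 35°  [same arc CZ]
3. ∠CZY = 44°  [△CKZ]
4. ∠YCZ = 101°  [△YCZ]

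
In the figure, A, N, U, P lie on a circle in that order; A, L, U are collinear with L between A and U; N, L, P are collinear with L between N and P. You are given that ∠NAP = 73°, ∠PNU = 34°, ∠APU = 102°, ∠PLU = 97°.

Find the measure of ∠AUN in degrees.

1. ∠NUP = 107°  [cyclic ANUP, opposite ∠A+∠U]
2. ∠NPU = 39°  [△NUP]
3. ∠ANU = 78°  [cyclic ANUP, opposite ∠N+∠P]
4. ∠NAU = 39°  [same arc NU]
5. ∠AUN = 63°  [△ANU]

∠AUN = 63°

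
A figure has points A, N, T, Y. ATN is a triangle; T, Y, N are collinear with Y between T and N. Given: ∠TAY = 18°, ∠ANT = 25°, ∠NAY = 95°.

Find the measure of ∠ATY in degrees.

∠ATY = 42°

1. ∠ANY = 25°  [Y on ray NT]
2. ∠AYN = 60°  [△AYN]
3. ∠AYT = 120°  [linear pair at Y on TN]
4. ∠ATY = 42°  [△ATY]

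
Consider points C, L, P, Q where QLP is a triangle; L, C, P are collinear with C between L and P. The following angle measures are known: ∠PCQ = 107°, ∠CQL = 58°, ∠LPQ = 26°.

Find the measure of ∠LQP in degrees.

∠LQP = 105°

1. ∠LCQ = 73°  [linear pair at C on LP]
2. ∠CLQ = 49°  [△QLC]
3. ∠PLQ = 49°  [C on ray LP]
4. ∠LQP = 105°  [△QLP]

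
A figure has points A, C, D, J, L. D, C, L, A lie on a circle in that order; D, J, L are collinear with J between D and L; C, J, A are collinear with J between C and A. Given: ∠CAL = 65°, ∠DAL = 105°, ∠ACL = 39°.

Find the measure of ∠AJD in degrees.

1. ∠CDL = 65°  [same arc CL]
2. ∠DCL = 75°  [cyclic DCLA, opposite ∠C+∠A]
3. ∠ADL = 39°  [same arc LA]
4. ∠CLD = 40°  [△DCL]
5. ∠CAD = 40°  [same arc DC]
6. ∠AJD = 101°  [△DJA]

∠AJD = 101°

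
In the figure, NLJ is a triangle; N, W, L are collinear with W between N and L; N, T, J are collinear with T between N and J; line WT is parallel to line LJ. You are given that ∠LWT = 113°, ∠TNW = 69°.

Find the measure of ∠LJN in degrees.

1. ∠NWT = 67°  [linear pair at W on NL]
2. ∠NTW = 44°  [△NWT]
3. ∠LJN = 44°  [WT∥LJ, corresponding at T]

∠LJN = 44°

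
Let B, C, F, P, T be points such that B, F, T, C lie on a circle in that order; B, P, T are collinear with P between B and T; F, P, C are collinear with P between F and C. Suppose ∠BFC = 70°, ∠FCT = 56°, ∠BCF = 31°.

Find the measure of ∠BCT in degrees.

1. ∠FBT = 56°  [same arc FT]
2. ∠BTF = 31°  [same arc BF]
3. ∠BFT = 93°  [△BFT]
4. ∠BCT = 87°  [cyclic BFTC, opposite ∠F+∠C]

∠BCT = 87°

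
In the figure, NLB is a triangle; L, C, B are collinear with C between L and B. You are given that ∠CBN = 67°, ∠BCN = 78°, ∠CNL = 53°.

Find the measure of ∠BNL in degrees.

1. ∠LBN = 67°  [C on ray BL]
2. ∠LCN = 102°  [linear pair at C on LB]
3. ∠CLN = 25°  [△NLC]
4. ∠BLN = 25°  [C on ray LB]
5. ∠BNL = 88°  [△NLB]

∠BNL = 88°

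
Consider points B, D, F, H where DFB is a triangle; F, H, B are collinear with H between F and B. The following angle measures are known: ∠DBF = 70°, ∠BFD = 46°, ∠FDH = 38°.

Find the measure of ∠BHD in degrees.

∠BHD = 84°

1. ∠DFH = 46°  [H on ray FB]
2. ∠DHF = 96°  [△DFH]
3. ∠BHD = 84°  [linear pair at H on FB]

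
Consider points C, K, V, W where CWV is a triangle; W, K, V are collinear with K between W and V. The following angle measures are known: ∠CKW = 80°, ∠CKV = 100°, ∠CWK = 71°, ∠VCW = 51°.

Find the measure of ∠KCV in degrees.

1. ∠CWV = 71°  [K on ray WV]
2. ∠CVW = 58°  [△CWV]
3. ∠CVK = 58°  [K on ray VW]
4. ∠KCV = 22°  [△CKV]

∠KCV = 22°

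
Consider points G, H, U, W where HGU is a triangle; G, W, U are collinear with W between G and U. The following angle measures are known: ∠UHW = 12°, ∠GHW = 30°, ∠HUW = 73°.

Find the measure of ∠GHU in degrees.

1. ∠HWU = 95°  [△HWU]
2. ∠GUH = 73°  [W on ray UG]
3. ∠GWH = 85°  [linear pair at W on GU]
4. ∠HGW = 65°  [△HGW]
5. ∠HGU = 65°  [W on ray GU]
6. ∠GHU = 42°  [△HGU]

∠GHU = 42°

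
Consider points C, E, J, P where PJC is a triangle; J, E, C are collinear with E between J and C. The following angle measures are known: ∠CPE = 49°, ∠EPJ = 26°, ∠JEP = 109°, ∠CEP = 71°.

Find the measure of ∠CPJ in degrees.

∠CPJ = 75°

1. ∠ECP = 60°  [△PEC]
2. ∠EJP = 45°  [△PJE]
3. ∠JCP = 60°  [E on ray CJ]
4. ∠CJP = 45°  [E on ray JC]
5. ∠CPJ = 75°  [△PJC]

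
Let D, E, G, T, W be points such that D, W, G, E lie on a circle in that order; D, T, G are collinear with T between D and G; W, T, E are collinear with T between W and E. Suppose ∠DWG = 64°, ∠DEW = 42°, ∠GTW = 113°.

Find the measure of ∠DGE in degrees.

1. ∠DGW = 42°  [same arc DW]
2. ∠DTE = 113°  [vertical angles at T]
3. ∠GDW = 74°  [△DWG]
4. ∠ETG = 67°  [linear pair at T on DG]
5. ∠GEW = 74°  [same arc WG]
6. ∠DGE = 39°  [△GTE]

∠DGE = 39°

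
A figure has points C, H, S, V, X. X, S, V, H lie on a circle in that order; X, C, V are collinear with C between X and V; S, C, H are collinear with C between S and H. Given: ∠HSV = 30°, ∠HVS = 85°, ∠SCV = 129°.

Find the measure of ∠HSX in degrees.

1. ∠HXV = 30°  [same arc VH]
2. ∠HXS = 95°  [cyclic XSVH, opposite ∠X+∠V]
3. ∠HCX = 129°  [vertical angles at C]
4. ∠SHX = 21°  [△XCH]
5. ∠HSX = 64°  [△XSH]

∠HSX = 64°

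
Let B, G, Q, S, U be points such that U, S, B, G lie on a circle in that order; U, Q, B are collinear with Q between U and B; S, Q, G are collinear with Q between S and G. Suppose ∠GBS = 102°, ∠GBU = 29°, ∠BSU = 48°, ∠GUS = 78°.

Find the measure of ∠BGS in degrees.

∠BGS = 59°

1. ∠BGU = 132°  [cyclic USBG, opposite ∠S+∠G]
2. ∠BUG = 19°  [△UBG]
3. ∠BSG = 19°  [same arc BG]
4. ∠BGS = 59°  [△SBG]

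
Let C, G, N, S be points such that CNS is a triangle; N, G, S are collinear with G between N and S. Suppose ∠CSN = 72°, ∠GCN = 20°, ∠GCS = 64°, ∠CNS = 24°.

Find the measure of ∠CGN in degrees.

1. ∠CSG = 72°  [G on ray SN]
2. ∠CGS = 44°  [△CGS]
3. ∠CGN = 136°  [linear pair at G on NS]

∠CGN = 136°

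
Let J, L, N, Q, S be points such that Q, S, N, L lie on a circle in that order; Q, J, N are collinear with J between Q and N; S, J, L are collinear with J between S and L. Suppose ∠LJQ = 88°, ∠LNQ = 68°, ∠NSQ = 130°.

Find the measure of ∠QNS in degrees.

∠QNS = 30°

1. ∠NJS = 88°  [vertical angles at J]
2. ∠LSQ = 68°  [same arc QL]
3. ∠QJS = 92°  [linear pair at J on QN]
4. ∠NQS = 20°  [△QJS]
5. ∠QNS = 30°  [△QSN]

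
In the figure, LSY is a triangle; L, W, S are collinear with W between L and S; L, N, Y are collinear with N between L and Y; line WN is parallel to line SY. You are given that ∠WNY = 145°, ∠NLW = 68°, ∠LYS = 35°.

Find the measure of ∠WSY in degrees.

1. ∠SLY = 68°  [W on LS, N on LY]
2. ∠LSY = 77°  [△LSY]
3. ∠WSY = 77°  [W on ray SL]

∠WSY = 77°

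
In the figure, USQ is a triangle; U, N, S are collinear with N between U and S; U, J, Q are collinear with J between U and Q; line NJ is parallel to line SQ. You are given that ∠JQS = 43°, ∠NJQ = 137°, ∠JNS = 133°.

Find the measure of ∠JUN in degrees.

∠JUN = 90°

1. ∠NJU = 43°  [linear pair at J on UQ]
2. ∠JNU = 47°  [linear pair at N on US]
3. ∠JUN = 90°  [△UNJ]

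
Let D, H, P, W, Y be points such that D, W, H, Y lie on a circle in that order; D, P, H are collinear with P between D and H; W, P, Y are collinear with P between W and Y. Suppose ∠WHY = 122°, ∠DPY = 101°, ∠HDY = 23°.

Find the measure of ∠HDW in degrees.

1. ∠WDY = 58°  [cyclic DWHY, opposite ∠D+∠H]
2. ∠HPW = 101°  [vertical angles at P]
3. ∠DYW = 56°  [△DPY]
4. ∠DWY = 66°  [△DWY]
5. ∠DPW = 79°  [linear pair at P on DH]
6. ∠HDW = 35°  [△DPW]

∠HDW = 35°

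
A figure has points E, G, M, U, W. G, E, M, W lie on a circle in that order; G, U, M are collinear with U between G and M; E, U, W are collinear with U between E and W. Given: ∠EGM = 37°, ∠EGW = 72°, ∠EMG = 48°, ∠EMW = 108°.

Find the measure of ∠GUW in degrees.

∠GUW = 97°

1. ∠EWM = 37°  [same arc EM]
2. ∠EWG = 48°  [same arc GE]
3. ∠MEW = 35°  [△EMW]
4. ∠MGW = 35°  [same arc MW]
5. ∠GUW = 97°  [△GUW]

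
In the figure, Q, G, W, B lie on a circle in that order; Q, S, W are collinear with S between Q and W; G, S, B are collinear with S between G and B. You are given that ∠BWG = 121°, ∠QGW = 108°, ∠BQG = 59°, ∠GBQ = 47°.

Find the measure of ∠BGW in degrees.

1. ∠QBW = 72°  [cyclic QGWB, opposite ∠G+∠B]
2. ∠BGQ = 74°  [△QGB]
3. ∠BWQ = 74°  [same arc QB]
4. ∠BQW = 34°  [△QWB]
5. ∠BGW = 34°  [same arc WB]

∠BGW = 34°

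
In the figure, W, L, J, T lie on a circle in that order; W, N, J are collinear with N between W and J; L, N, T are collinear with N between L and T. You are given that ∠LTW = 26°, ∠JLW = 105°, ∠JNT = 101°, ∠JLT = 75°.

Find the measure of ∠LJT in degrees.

1. ∠LJW = 26°  [same arc WL]
2. ∠JWL = 49°  [△WLJ]
3. ∠JTL = 49°  [same arc LJ]
4. ∠LJT = 56°  [△LJT]

∠LJT = 56°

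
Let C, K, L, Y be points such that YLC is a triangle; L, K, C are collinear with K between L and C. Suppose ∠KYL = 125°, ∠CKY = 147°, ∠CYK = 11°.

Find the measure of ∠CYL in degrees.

1. ∠KCY = 22°  [△YKC]
2. ∠LKY = 33°  [linear pair at K on LC]
3. ∠LCY = 22°  [K on ray CL]
4. ∠KLY = 22°  [△YLK]
5. ∠CLY = 22°  [K on ray LC]
6. ∠CYL = 136°  [△YLC]

∠CYL = 136°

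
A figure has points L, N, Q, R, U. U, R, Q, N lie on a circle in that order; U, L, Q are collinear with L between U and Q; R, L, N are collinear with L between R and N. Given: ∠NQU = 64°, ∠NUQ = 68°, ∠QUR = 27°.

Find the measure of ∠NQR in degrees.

∠NQR = 85°

1. ∠NRQ = 68°  [same arc QN]
2. ∠QNR = 27°  [same arc RQ]
3. ∠NQR = 85°  [△RQN]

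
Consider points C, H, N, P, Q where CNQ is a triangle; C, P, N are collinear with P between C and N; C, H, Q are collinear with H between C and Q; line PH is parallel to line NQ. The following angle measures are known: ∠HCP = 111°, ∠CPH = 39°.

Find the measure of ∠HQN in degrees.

1. ∠CHP = 30°  [△CPH]
2. ∠PHQ = 150°  [linear pair at H on CQ]
3. ∠HQN = 30°  [PH∥NQ, co-interior at Q–H]

∠HQN = 30°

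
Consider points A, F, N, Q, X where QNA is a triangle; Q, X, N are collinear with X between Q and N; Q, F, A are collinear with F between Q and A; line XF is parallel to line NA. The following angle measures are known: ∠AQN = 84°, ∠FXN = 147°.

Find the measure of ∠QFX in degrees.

1. ∠FQX = 84°  [X on QN, F on QA]
2. ∠FXQ = 33°  [linear pair at X on QN]
3. ∠QFX = 63°  [△QXF]

∠QFX = 63°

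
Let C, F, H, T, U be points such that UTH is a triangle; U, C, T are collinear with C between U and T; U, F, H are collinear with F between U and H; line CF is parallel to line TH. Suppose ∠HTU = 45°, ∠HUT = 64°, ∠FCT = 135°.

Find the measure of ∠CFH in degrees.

1. ∠THU = 71°  [△UTH]
2. ∠CFU = 71°  [CF∥TH, corresponding at F]
3. ∠CFH = 109°  [linear pair at F on UH]

∠CFH = 109°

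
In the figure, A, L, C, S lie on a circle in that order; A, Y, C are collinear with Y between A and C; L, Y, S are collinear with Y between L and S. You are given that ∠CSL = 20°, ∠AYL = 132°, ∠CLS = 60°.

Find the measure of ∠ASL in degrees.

∠ASL = 72°

1. ∠CAL = 20°  [same arc LC]
2. ∠LCS = 100°  [△LCS]
3. ∠ALS = 28°  [△AYL]
4. ∠LAS = 80°  [cyclic ALCS, opposite ∠A+∠C]
5. ∠ASL = 72°  [△ALS]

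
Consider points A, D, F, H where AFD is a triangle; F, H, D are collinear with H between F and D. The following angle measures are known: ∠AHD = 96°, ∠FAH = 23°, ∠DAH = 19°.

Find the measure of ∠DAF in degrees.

1. ∠ADH = 65°  [△AHD]
2. ∠AHF = 84°  [linear pair at H on FD]
3. ∠AFH = 73°  [△AFH]
4. ∠ADF = 65°  [H on ray DF]
5. ∠AFD = 73°  [H on ray FD]
6. ∠DAF = 42°  [△AFD]

∠DAF = 42°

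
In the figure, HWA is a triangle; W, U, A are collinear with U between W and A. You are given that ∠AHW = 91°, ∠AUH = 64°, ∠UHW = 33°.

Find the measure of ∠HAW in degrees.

1. ∠HUW = 116°  [linear pair at U on WA]
2. ∠HWU = 31°  [△HWU]
3. ∠AWH = 31°  [U on ray WA]
4. ∠HAW = 58°  [△HWA]

∠HAW = 58°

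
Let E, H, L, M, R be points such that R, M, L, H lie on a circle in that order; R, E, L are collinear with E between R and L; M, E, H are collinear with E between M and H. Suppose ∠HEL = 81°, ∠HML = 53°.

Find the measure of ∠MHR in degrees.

∠MHR = 28°

1. ∠HER = 99°  [linear pair at E on RL]
2. ∠HRL = 53°  [same arc LH]
3. ∠MHR = 28°  [△REH]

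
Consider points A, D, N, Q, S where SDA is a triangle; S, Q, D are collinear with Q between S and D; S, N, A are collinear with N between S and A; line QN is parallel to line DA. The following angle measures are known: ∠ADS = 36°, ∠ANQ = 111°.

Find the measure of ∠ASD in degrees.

1. ∠NQS = 36°  [QN∥DA, corresponding at Q]
2. ∠QNS = 69°  [linear pair at N on SA]
3. ∠NSQ = 75°  [△SQN]
4. ∠ASD = 75°  [Q on SD, N on SA]

∠ASD = 75°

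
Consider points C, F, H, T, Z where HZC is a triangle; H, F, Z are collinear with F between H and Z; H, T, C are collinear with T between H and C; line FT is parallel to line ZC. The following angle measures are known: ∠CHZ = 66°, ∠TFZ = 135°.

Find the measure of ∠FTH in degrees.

1. ∠FHT = 66°  [F on HZ, T on HC]
2. ∠HFT = 45°  [linear pair at F on HZ]
3. ∠FTH = 69°  [△HFT]

∠FTH = 69°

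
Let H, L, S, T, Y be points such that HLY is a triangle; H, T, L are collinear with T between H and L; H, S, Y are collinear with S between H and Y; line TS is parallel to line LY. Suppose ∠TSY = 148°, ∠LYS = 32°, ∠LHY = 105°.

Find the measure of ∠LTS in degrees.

1. ∠HST = 32°  [linear pair at S on HY]
2. ∠SHT = 105°  [T on HL, S on HY]
3. ∠HTS = 43°  [△HTS]
4. ∠LTS = 137°  [linear pair at T on HL]

∠LTS = 137°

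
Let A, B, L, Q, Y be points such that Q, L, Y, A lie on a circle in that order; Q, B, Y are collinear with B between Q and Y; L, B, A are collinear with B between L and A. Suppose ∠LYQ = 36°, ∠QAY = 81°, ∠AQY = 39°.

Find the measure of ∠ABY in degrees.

∠ABY = 75°

1. ∠LAQ = 36°  [same arc QL]
2. ∠ABQ = 105°  [△QBA]
3. ∠ABY = 75°  [linear pair at B on QY]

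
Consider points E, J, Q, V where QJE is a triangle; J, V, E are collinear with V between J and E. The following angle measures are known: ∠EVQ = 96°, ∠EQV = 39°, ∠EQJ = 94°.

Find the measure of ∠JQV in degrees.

∠JQV = 55°

1. ∠QEV = 45°  [△QVE]
2. ∠JVQ = 84°  [linear pair at V on JE]
3. ∠JEQ = 45°  [V on ray EJ]
4. ∠EJQ = 41°  [△QJE]
5. ∠QJV = 41°  [V on ray JE]
6. ∠JQV = 55°  [△QJV]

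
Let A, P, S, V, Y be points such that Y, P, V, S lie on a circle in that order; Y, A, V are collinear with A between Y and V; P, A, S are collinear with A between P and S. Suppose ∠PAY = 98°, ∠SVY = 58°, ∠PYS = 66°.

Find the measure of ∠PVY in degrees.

1. ∠SPY = 58°  [same arc YS]
2. ∠PSY = 56°  [△YPS]
3. ∠PVY = 56°  [same arc YP]

∠PVY = 56°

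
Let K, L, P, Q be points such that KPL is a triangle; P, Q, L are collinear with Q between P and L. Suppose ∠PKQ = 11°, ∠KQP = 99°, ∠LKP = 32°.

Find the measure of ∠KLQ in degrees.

1. ∠KPQ = 70°  [△KPQ]
2. ∠KPL = 70°  [Q on ray PL]
3. ∠KLP = 78°  [△KPL]
4. ∠KLQ = 78°  [Q on ray LP]

∠KLQ = 78°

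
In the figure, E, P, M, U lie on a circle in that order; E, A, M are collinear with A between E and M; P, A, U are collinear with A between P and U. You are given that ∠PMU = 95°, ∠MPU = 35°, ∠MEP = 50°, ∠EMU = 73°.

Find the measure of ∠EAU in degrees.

1. ∠PEU = 85°  [cyclic EPMU, opposite ∠E+∠M]
2. ∠MEU = 35°  [same arc MU]
3. ∠EPU = 73°  [same arc EU]
4. ∠EUP = 22°  [△EPU]
5. ∠EAU = 123°  [△EAU]

∠EAU = 123°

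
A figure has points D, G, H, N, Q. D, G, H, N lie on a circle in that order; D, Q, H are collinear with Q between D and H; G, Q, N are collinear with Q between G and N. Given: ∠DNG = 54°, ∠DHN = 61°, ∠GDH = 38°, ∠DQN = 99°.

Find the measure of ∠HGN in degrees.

1. ∠DHG = 54°  [same arc DG]
2. ∠GQH = 99°  [vertical angles at Q]
3. ∠HGN = 27°  [△GQH]

∠HGN = 27°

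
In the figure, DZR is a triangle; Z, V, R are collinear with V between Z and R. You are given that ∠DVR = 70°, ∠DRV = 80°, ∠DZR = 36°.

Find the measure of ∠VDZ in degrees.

1. ∠DVZ = 110°  [linear pair at V on ZR]
2. ∠DZV = 36°  [V on ray ZR]
3. ∠VDZ = 34°  [△DZV]

∠VDZ = 34°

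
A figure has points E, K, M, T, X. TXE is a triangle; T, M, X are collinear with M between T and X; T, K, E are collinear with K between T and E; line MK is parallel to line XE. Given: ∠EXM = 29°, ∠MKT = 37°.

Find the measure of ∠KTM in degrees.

∠KTM = 114°

1. ∠EXT = 29°  [M on ray XT]
2. ∠TEX = 37°  [MK∥XE, corresponding at K]
3. ∠ETX = 114°  [△TXE]
4. ∠KTM = 114°  [M on TX, K on TE]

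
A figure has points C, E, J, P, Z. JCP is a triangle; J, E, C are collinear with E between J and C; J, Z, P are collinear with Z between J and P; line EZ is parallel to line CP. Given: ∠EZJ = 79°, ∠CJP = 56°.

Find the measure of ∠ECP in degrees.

1. ∠CPJ = 79°  [EZ∥CP, corresponding at Z]
2. ∠JCP = 45°  [△JCP]
3. ∠ECP = 45°  [E on ray CJ]

∠ECP = 45°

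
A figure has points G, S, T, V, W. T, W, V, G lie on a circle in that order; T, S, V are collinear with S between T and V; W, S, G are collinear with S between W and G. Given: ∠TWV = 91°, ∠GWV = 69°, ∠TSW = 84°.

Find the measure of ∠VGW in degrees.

1. ∠TGV = 89°  [cyclic TWVG, opposite ∠W+∠G]
2. ∠GTV = 69°  [same arc VG]
3. ∠GSV = 84°  [vertical angles at S]
4. ∠GVT = 22°  [△TVG]
5. ∠VGW = 74°  [△VSG]

∠VGW = 74°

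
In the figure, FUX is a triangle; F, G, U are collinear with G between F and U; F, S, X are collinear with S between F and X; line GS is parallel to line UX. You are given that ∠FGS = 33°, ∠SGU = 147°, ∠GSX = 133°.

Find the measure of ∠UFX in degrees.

∠UFX = 100°

1. ∠FSG = 47°  [linear pair at S on FX]
2. ∠GFS = 100°  [△FGS]
3. ∠UFX = 100°  [G on FU, S on FX]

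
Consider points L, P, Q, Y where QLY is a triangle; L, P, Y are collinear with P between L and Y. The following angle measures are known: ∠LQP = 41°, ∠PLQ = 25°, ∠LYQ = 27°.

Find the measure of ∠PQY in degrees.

∠PQY = 87°

1. ∠LPQ = 114°  [△QLP]
2. ∠PYQ = 27°  [P on ray YL]
3. ∠QPY = 66°  [linear pair at P on LY]
4. ∠PQY = 87°  [△QPY]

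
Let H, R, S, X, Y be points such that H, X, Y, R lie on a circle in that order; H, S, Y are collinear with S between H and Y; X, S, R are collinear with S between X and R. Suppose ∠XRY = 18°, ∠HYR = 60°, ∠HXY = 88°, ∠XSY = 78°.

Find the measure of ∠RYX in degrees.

∠RYX = 134°

1. ∠XHY = 18°  [same arc XY]
2. ∠HYX = 74°  [△HXY]
3. ∠RXY = 28°  [△XSY]
4. ∠RYX = 134°  [△XYR]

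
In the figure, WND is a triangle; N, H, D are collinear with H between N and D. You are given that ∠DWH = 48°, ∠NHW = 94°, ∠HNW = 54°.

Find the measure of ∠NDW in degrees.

1. ∠DHW = 86°  [linear pair at H on ND]
2. ∠HDW = 46°  [△WHD]
3. ∠NDW = 46°  [H on ray DN]

∠NDW = 46°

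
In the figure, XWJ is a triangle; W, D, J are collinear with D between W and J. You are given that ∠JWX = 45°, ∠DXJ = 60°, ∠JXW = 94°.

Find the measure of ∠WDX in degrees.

∠WDX = 101°

1. ∠WJX = 41°  [△XWJ]
2. ∠DJX = 41°  [D on ray JW]
3. ∠JDX = 79°  [△XDJ]
4. ∠WDX = 101°  [linear pair at D on WJ]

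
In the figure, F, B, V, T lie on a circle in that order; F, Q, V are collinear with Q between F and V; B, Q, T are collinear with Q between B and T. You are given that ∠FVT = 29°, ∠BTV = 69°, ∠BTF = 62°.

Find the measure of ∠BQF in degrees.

1. ∠FBT = 29°  [same arc FT]
2. ∠BFV = 69°  [same arc BV]
3. ∠BQF = 82°  [△FQB]

∠BQF = 82°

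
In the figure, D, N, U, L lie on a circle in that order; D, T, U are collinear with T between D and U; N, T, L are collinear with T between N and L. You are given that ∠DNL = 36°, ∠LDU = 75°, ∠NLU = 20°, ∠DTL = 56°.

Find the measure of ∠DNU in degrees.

∠DNU = 111°

1. ∠DUL = 36°  [same arc DL]
2. ∠DLU = 69°  [△DUL]
3. ∠DNU = 111°  [cyclic DNUL, opposite ∠N+∠L]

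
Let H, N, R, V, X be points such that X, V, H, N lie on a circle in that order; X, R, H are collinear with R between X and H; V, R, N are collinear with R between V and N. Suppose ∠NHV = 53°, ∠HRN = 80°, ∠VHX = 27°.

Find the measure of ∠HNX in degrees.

∠HNX = 101°

1. ∠NXV = 127°  [cyclic XVHN, opposite ∠X+∠H]
2. ∠NRX = 100°  [linear pair at R on XH]
3. ∠VNX = 27°  [same arc XV]
4. ∠NVX = 26°  [△XVN]
5. ∠HXN = 53°  [△XRN]
6. ∠NHX = 26°  [same arc XN]
7. ∠HNX = 101°  [△XHN]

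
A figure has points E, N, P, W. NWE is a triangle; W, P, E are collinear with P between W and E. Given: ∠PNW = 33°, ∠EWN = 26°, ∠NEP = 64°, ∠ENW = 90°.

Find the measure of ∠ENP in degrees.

1. ∠NWP = 26°  [P on ray WE]
2. ∠NPW = 121°  [△NWP]
3. ∠EPN = 59°  [linear pair at P on WE]
4. ∠ENP = 57°  [△NPE]

∠ENP = 57°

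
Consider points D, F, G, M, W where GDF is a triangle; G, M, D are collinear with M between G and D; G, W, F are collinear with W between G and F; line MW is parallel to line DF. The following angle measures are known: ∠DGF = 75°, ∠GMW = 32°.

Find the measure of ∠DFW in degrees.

∠DFW = 73°

1. ∠MGW = 75°  [M on GD, W on GF]
2. ∠GWM = 73°  [△GMW]
3. ∠FWM = 107°  [linear pair at W on GF]
4. ∠DFW = 73°  [MW∥DF, co-interior at F–W]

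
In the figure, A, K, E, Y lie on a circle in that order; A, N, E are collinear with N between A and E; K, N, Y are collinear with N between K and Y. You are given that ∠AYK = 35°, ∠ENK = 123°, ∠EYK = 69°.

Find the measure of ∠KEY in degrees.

1. ∠AEK = 35°  [same arc AK]
2. ∠EKY = 22°  [△KNE]
3. ∠KEY = 89°  [△KEY]

∠KEY = 89°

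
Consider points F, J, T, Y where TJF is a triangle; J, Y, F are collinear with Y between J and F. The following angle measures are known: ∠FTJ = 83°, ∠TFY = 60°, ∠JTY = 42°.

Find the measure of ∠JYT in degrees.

∠JYT = 101°

1. ∠JFT = 60°  [Y on ray FJ]
2. ∠FJT = 37°  [△TJF]
3. ∠TJY = 37°  [Y on ray JF]
4. ∠JYT = 101°  [△TJY]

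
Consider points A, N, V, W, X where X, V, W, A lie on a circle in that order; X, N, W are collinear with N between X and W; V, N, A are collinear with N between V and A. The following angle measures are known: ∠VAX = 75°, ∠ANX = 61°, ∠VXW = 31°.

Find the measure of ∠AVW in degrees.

∠AVW = 44°

1. ∠VWX = 75°  [same arc XV]
2. ∠VNW = 61°  [vertical angles at N]
3. ∠AVW = 44°  [△VNW]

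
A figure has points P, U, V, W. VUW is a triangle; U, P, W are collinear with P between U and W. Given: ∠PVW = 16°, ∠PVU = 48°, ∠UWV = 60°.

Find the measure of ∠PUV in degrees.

1. ∠PWV = 60°  [P on ray WU]
2. ∠VPW = 104°  [△VPW]
3. ∠UPV = 76°  [linear pair at P on UW]
4. ∠PUV = 56°  [△VUP]

∠PUV = 56°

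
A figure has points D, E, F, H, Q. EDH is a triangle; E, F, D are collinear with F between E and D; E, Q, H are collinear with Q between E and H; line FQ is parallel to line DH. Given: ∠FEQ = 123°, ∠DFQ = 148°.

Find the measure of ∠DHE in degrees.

1. ∠EFQ = 32°  [linear pair at F on ED]
2. ∠EQF = 25°  [△EFQ]
3. ∠DHE = 25°  [FQ∥DH, corresponding at Q]

∠DHE = 25°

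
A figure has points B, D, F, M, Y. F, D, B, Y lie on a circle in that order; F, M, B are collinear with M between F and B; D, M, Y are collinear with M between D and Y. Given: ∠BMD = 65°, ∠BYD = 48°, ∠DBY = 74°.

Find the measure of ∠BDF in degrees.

∠BDF = 75°

1. ∠BFD = 48°  [same arc DB]
2. ∠BDY = 58°  [△DBY]
3. ∠DBF = 57°  [△DMB]
4. ∠BDF = 75°  [△FDB]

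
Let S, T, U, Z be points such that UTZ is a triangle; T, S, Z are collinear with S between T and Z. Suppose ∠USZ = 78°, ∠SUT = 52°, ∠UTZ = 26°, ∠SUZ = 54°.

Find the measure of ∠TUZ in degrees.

∠TUZ = 106°

1. ∠SZU = 48°  [△USZ]
2. ∠TZU = 48°  [S on ray ZT]
3. ∠TUZ = 106°  [△UTZ]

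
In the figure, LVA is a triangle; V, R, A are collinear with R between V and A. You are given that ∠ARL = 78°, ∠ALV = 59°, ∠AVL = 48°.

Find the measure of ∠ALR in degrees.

1. ∠LAV = 73°  [△LVA]
2. ∠LAR = 73°  [R on ray AV]
3. ∠ALR = 29°  [△LRA]

∠ALR = 29°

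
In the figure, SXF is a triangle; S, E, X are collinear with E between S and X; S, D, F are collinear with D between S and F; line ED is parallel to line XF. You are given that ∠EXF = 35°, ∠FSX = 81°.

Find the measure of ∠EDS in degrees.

1. ∠FXS = 35°  [E on ray XS]
2. ∠SFX = 64°  [△SXF]
3. ∠EDS = 64°  [ED∥XF, corresponding at D]

∠EDS = 64°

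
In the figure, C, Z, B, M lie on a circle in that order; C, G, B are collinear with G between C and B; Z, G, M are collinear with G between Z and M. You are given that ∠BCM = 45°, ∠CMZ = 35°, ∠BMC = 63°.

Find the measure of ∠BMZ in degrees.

∠BMZ = 28°

1. ∠CBM = 72°  [△CBM]
2. ∠CGM = 100°  [△CGM]
3. ∠BGM = 80°  [linear pair at G on CB]
4. ∠BMZ = 28°  [△BGM]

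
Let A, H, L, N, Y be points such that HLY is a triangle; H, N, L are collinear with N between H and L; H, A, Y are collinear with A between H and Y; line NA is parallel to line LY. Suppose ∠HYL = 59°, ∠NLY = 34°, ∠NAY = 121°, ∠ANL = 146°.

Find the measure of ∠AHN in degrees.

∠AHN = 87°

1. ∠HAN = 59°  [NA∥LY, corresponding at A]
2. ∠ANH = 34°  [linear pair at N on HL]
3. ∠AHN = 87°  [△HNA]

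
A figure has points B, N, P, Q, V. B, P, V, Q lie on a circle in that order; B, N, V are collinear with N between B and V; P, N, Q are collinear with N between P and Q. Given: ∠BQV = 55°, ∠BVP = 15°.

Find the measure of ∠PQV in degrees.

∠PQV = 40°

1. ∠BPV = 125°  [cyclic BPVQ, opposite ∠P+∠Q]
2. ∠PBV = 40°  [△BPV]
3. ∠PQV = 40°  [same arc PV]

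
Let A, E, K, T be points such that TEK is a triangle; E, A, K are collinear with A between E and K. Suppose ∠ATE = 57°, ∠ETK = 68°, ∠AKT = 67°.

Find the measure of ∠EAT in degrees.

1. ∠EKT = 67°  [A on ray KE]
2. ∠KET = 45°  [△TEK]
3. ∠AET = 45°  [A on ray EK]
4. ∠EAT = 78°  [△TEA]

∠EAT = 78°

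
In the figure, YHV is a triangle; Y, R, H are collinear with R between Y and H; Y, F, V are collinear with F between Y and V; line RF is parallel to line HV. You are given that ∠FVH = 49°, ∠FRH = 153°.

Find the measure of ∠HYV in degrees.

∠HYV = 104°

1. ∠HVY = 49°  [F on ray VY]
2. ∠FRY = 27°  [linear pair at R on YH]
3. ∠RFY = 49°  [RF∥HV, corresponding at F]
4. ∠FYR = 104°  [△YRF]
5. ∠HYV = 104°  [R on YH, F on YV]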